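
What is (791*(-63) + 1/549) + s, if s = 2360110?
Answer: 1268342074/549 ≈ 2.3103e+6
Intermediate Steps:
(791*(-63) + 1/549) + s = (791*(-63) + 1/549) + 2360110 = (-49833 + 1/549) + 2360110 = -27358316/549 + 2360110 = 1268342074/549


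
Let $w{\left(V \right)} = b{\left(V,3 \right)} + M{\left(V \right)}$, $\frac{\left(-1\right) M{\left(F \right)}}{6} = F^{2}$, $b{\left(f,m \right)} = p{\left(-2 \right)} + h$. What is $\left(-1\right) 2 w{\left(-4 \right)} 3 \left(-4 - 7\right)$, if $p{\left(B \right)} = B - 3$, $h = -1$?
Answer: $-6732$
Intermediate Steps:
$p{\left(B \right)} = -3 + B$
$b{\left(f,m \right)} = -6$ ($b{\left(f,m \right)} = \left(-3 - 2\right) - 1 = -5 - 1 = -6$)
$M{\left(F \right)} = - 6 F^{2}$
$w{\left(V \right)} = -6 - 6 V^{2}$
$\left(-1\right) 2 w{\left(-4 \right)} 3 \left(-4 - 7\right) = \left(-1\right) 2 \left(-6 - 6 \left(-4\right)^{2}\right) 3 \left(-4 - 7\right) = - 2 \left(-6 - 96\right) 3 \left(-11\right) = - 2 \left(-6 - 96\right) \left(-33\right) = \left(-2\right) \left(-102\right) \left(-33\right) = 204 \left(-33\right) = -6732$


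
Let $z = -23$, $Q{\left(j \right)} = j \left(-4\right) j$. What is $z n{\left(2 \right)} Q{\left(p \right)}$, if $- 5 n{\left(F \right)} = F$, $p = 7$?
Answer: $- \frac{9016}{5} \approx -1803.2$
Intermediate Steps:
$Q{\left(j \right)} = - 4 j^{2}$ ($Q{\left(j \right)} = - 4 j j = - 4 j^{2}$)
$n{\left(F \right)} = - \frac{F}{5}$
$z n{\left(2 \right)} Q{\left(p \right)} = - 23 \left(\left(- \frac{1}{5}\right) 2\right) \left(- 4 \cdot 7^{2}\right) = \left(-23\right) \left(- \frac{2}{5}\right) \left(\left(-4\right) 49\right) = \frac{46}{5} \left(-196\right) = - \frac{9016}{5}$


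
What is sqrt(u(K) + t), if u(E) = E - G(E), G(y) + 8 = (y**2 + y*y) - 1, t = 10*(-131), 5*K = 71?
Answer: 2*I*sqrt(10563)/5 ≈ 41.111*I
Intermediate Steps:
K = 71/5 (K = (1/5)*71 = 71/5 ≈ 14.200)
t = -1310
G(y) = -9 + 2*y**2 (G(y) = -8 + ((y**2 + y*y) - 1) = -8 + ((y**2 + y**2) - 1) = -8 + (2*y**2 - 1) = -8 + (-1 + 2*y**2) = -9 + 2*y**2)
u(E) = 9 + E - 2*E**2 (u(E) = E - (-9 + 2*E**2) = E + (9 - 2*E**2) = 9 + E - 2*E**2)
sqrt(u(K) + t) = sqrt((9 + 71/5 - 2*(71/5)**2) - 1310) = sqrt((9 + 71/5 - 2*5041/25) - 1310) = sqrt((9 + 71/5 - 10082/25) - 1310) = sqrt(-9502/25 - 1310) = sqrt(-42252/25) = 2*I*sqrt(10563)/5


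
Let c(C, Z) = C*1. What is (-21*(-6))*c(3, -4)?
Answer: 378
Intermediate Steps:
c(C, Z) = C
(-21*(-6))*c(3, -4) = -21*(-6)*3 = 126*3 = 378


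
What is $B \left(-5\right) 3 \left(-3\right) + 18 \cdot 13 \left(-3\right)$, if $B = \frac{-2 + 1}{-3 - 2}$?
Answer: $-693$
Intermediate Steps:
$B = \frac{1}{5}$ ($B = - \frac{1}{-5} = \left(-1\right) \left(- \frac{1}{5}\right) = \frac{1}{5} \approx 0.2$)
$B \left(-5\right) 3 \left(-3\right) + 18 \cdot 13 \left(-3\right) = \frac{1}{5} \left(-5\right) 3 \left(-3\right) + 18 \cdot 13 \left(-3\right) = \left(-1\right) \left(-9\right) + 234 \left(-3\right) = 9 - 702 = -693$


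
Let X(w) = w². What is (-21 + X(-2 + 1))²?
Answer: 400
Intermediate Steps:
(-21 + X(-2 + 1))² = (-21 + (-2 + 1)²)² = (-21 + (-1)²)² = (-21 + 1)² = (-20)² = 400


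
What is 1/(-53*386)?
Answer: -1/20458 ≈ -4.8881e-5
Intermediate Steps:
1/(-53*386) = 1/(-20458) = -1/20458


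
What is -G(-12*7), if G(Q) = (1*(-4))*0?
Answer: 0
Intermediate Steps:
G(Q) = 0 (G(Q) = -4*0 = 0)
-G(-12*7) = -1*0 = 0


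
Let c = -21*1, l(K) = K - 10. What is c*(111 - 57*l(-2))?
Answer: -16695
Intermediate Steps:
l(K) = -10 + K
c = -21
c*(111 - 57*l(-2)) = -21*(111 - 57*(-10 - 2)) = -21*(111 - 57*(-12)) = -21*(111 + 684) = -21*795 = -16695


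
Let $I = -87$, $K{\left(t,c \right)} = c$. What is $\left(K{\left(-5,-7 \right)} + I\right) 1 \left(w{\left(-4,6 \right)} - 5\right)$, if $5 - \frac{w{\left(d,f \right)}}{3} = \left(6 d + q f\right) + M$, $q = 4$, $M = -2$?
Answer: $-1504$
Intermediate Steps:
$w{\left(d,f \right)} = 21 - 18 d - 12 f$ ($w{\left(d,f \right)} = 15 - 3 \left(\left(6 d + 4 f\right) - 2\right) = 15 - 3 \left(\left(4 f + 6 d\right) - 2\right) = 15 - 3 \left(-2 + 4 f + 6 d\right) = 15 - \left(-6 + 12 f + 18 d\right) = 21 - 18 d - 12 f$)
$\left(K{\left(-5,-7 \right)} + I\right) 1 \left(w{\left(-4,6 \right)} - 5\right) = \left(-7 - 87\right) 1 \left(\left(21 - -72 - 72\right) - 5\right) = - 94 \cdot 1 \left(\left(21 + 72 - 72\right) - 5\right) = - 94 \cdot 1 \left(21 - 5\right) = - 94 \cdot 1 \cdot 16 = \left(-94\right) 16 = -1504$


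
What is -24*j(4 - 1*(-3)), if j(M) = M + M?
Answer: -336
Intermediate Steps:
j(M) = 2*M
-24*j(4 - 1*(-3)) = -48*(4 - 1*(-3)) = -48*(4 + 3) = -48*7 = -24*14 = -336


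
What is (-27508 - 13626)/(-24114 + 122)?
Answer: 20567/11996 ≈ 1.7145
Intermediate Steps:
(-27508 - 13626)/(-24114 + 122) = -41134/(-23992) = -41134*(-1/23992) = 20567/11996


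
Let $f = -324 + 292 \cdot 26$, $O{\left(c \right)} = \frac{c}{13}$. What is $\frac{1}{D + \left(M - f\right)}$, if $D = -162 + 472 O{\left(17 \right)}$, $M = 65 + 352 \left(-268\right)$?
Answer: $- \frac{13}{1314089} \approx -9.8928 \cdot 10^{-6}$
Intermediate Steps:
$O{\left(c \right)} = \frac{c}{13}$ ($O{\left(c \right)} = c \frac{1}{13} = \frac{c}{13}$)
$M = -94271$ ($M = 65 - 94336 = -94271$)
$f = 7268$ ($f = -324 + 7592 = 7268$)
$D = \frac{5918}{13}$ ($D = -162 + 472 \cdot \frac{1}{13} \cdot 17 = -162 + 472 \cdot \frac{17}{13} = -162 + \frac{8024}{13} = \frac{5918}{13} \approx 455.23$)
$\frac{1}{D + \left(M - f\right)} = \frac{1}{\frac{5918}{13} - 101539} = \frac{1}{- \frac{1314089}{13}} = - \frac{13}{1314089}$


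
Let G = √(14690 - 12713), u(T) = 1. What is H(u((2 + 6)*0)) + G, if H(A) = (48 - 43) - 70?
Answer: -65 + √1977 ≈ -20.537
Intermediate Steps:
H(A) = -65 (H(A) = 5 - 70 = -65)
G = √1977 ≈ 44.463
H(u((2 + 6)*0)) + G = -65 + √1977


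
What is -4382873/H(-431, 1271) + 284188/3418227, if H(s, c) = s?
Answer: 14981777311199/1473255837 ≈ 10169.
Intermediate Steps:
-4382873/H(-431, 1271) + 284188/3418227 = -4382873/(-431) + 284188/3418227 = -4382873*(-1/431) + 284188*(1/3418227) = 4382873/431 + 284188/3418227 = 14981777311199/1473255837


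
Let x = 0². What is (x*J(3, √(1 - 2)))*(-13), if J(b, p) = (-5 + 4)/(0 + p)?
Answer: 0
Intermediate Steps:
x = 0
J(b, p) = -1/p
(x*J(3, √(1 - 2)))*(-13) = (0*(-1/(√(1 - 2))))*(-13) = (0*(-1/(√(-1))))*(-13) = (0*(-1/I))*(-13) = (0*(-(-1)*I))*(-13) = (0*I)*(-13) = 0*(-13) = 0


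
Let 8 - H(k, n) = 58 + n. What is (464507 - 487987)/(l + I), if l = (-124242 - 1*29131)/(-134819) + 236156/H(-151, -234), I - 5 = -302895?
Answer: 145615305520/1870458403761 ≈ 0.077850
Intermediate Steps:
H(k, n) = -50 - n (H(k, n) = 8 - (58 + n) = 8 + (-58 - n) = -50 - n)
I = -302890 (I = 5 - 302895 = -302890)
l = 7966634099/6201674 (l = (-124242 - 1*29131)/(-134819) + 236156/(-50 - 1*(-234)) = (-124242 - 29131)*(-1/134819) + 236156/(-50 + 234) = -153373*(-1/134819) + 236156/184 = 153373/134819 + 236156*(1/184) = 153373/134819 + 59039/46 = 7966634099/6201674 ≈ 1284.6)
(464507 - 487987)/(l + I) = (464507 - 487987)/(7966634099/6201674 - 302890) = -23480/(-1870458403761/6201674) = -23480*(-6201674/1870458403761) = 145615305520/1870458403761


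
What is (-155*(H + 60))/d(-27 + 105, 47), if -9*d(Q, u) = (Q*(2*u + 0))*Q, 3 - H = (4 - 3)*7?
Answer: 1085/7943 ≈ 0.13660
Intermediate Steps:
H = -4 (H = 3 - (4 - 3)*7 = 3 - 7 = -4)
d(Q, u) = -2*u*Q²/9 (d(Q, u) = -Q*(2*u + 0)*Q/9 = -Q*(2*u)*Q/9 = -2*Q*u*Q/9 = -2*u*Q²/9)
(-155*(H + 60))/d(-27 + 105, 47) = (-155*(-4 + 60))/((-2/9*47*(-27 + 105)²)) = (-155*56)/((-2/9*47*78²)) = -8680/((-2/9*47*6084)) = -8680/(-63544) = -8680*(-1/63544) = 1085/7943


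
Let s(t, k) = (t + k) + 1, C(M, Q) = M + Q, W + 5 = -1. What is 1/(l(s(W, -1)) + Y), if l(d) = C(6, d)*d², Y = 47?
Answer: 1/47 ≈ 0.021277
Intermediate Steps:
W = -6 (W = -5 - 1 = -6)
s(t, k) = 1 + k + t (s(t, k) = (k + t) + 1 = 1 + k + t)
l(d) = d²*(6 + d) (l(d) = (6 + d)*d² = d²*(6 + d))
1/(l(s(W, -1)) + Y) = 1/((1 - 1 - 6)²*(6 + (1 - 1 - 6)) + 47) = 1/((-6)²*(6 - 6) + 47) = 1/(36*0 + 47) = 1/(0 + 47) = 1/47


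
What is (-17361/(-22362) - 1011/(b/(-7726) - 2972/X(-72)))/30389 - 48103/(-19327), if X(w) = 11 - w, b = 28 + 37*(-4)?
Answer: 116040851505765493/46605435806272624 ≈ 2.4899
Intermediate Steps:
b = -120 (b = 28 - 148 = -120)
(-17361/(-22362) - 1011/(b/(-7726) - 2972/X(-72)))/30389 - 48103/(-19327) = (-17361/(-22362) - 1011/(-120/(-7726) - 2972/(11 - 1*(-72))))/30389 - 48103/(-19327) = (-17361*(-1/22362) - 1011/(-120*(-1/7726) - 2972/(11 + 72)))*(1/30389) - 48103*(-1/19327) = (5787/7454 - 1011/(60/3863 - 2972/83))*(1/30389) + 4373/1757 = (5787/7454 - 1011/(-11475856/320629))*(1/30389) + 4373/1757 = (5787/7454 - 1011*(-320629/11475856))*(1/30389) + 4373/1757 = (5787/7454 + 324155919/11475856)*(1/30389) + 4373/1757 = (1241334499449/42770515312)*(1/30389) + 4373/1757 = 1241334499449/1299753189816368 + 4373/1757 = 116040851505765493/46605435806272624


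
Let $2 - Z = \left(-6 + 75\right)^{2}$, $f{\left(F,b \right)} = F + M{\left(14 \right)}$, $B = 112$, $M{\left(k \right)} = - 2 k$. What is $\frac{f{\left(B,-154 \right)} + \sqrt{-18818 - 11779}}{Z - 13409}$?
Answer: $- \frac{7}{1514} - \frac{i \sqrt{30597}}{18168} \approx -0.0046235 - 0.0096279 i$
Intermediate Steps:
$f{\left(F,b \right)} = -28 + F$ ($f{\left(F,b \right)} = F - 28 = -28 + F$)
$Z = -4759$ ($Z = 2 - \left(-6 + 75\right)^{2} = 2 - 69^{2} = 2 - 4761 = -4759$)
$\frac{f{\left(B,-154 \right)} + \sqrt{-18818 - 11779}}{Z - 13409} = \frac{\left(-28 + 112\right) + \sqrt{-18818 - 11779}}{-4759 - 13409} = \frac{84 + \sqrt{-30597}}{-18168} = \left(84 + i \sqrt{30597}\right) \left(- \frac{1}{18168}\right) = - \frac{7}{1514} - \frac{i \sqrt{30597}}{18168}$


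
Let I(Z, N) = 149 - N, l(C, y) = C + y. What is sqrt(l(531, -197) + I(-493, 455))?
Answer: 2*sqrt(7) ≈ 5.2915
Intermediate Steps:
sqrt(l(531, -197) + I(-493, 455)) = sqrt((531 - 197) + (149 - 1*455)) = sqrt(334 + (149 - 455)) = sqrt(334 - 306) = sqrt(28) = 2*sqrt(7)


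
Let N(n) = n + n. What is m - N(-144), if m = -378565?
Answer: -378277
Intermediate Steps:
N(n) = 2*n
m - N(-144) = -378565 - 2*(-144) = -378565 - 1*(-288) = -378565 + 288 = -378277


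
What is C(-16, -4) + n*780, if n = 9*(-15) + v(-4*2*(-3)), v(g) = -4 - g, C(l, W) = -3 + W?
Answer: -127147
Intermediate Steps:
n = -163 (n = 9*(-15) + (-4 - (-4*2)*(-3)) = -135 + (-4 - (-8)*(-3)) = -135 + (-4 - 1*24) = -135 + (-4 - 24) = -135 - 28 = -163)
C(-16, -4) + n*780 = (-3 - 4) - 163*780 = -7 - 127140 = -127147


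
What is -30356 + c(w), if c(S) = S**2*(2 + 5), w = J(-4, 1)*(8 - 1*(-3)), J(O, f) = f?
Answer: -29509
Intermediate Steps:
w = 11 (w = 1*(8 - 1*(-3)) = 1*(8 + 3) = 1*11 = 11)
c(S) = 7*S**2 (c(S) = S**2*7 = 7*S**2)
-30356 + c(w) = -30356 + 7*11**2 = -30356 + 7*121 = -30356 + 847 = -29509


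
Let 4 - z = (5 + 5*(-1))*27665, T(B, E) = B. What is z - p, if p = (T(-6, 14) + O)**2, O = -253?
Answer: -67077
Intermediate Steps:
p = 67081 (p = (-6 - 253)**2 = (-259)**2 = 67081)
z = 4 (z = 4 - (5 + 5*(-1))*27665 = 4 - (5 - 5)*27665 = 4 - 0*27665 = 4 - 1*0 = 4 + 0 = 4)
z - p = 4 - 1*67081 = 4 - 67081 = -67077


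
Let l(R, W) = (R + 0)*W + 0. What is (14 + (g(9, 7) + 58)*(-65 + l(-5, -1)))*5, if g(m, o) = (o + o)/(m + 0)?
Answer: -53390/3 ≈ -17797.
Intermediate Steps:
g(m, o) = 2*o/m (g(m, o) = (2*o)/m = 2*o/m)
l(R, W) = R*W (l(R, W) = R*W + 0 = R*W)
(14 + (g(9, 7) + 58)*(-65 + l(-5, -1)))*5 = (14 + (2*7/9 + 58)*(-65 - 5*(-1)))*5 = (14 + (2*7*(1/9) + 58)*(-65 + 5))*5 = (14 + (14/9 + 58)*(-60))*5 = (14 + (536/9)*(-60))*5 = (14 - 10720/3)*5 = -10678/3*5 = -53390/3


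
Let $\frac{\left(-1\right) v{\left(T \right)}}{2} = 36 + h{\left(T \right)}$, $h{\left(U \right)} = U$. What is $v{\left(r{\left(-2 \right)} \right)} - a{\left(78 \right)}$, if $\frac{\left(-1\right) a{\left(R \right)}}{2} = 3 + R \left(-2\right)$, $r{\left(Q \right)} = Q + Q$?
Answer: $-370$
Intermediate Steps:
$r{\left(Q \right)} = 2 Q$
$v{\left(T \right)} = -72 - 2 T$ ($v{\left(T \right)} = - 2 \left(36 + T\right) = -72 - 2 T$)
$a{\left(R \right)} = -6 + 4 R$ ($a{\left(R \right)} = - 2 \left(3 + R \left(-2\right)\right) = - 2 \left(3 - 2 R\right) = -6 + 4 R$)
$v{\left(r{\left(-2 \right)} \right)} - a{\left(78 \right)} = \left(-72 - 2 \cdot 2 \left(-2\right)\right) - \left(-6 + 4 \cdot 78\right) = \left(-72 - -8\right) - \left(-6 + 312\right) = \left(-72 + 8\right) - 306 = -64 - 306 = -370$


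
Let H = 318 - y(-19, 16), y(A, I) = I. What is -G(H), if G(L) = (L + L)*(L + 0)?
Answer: -182408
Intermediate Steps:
H = 302 (H = 318 - 1*16 = 318 - 16 = 302)
G(L) = 2*L**2 (G(L) = (2*L)*L = 2*L**2)
-G(H) = -2*302**2 = -2*91204 = -1*182408 = -182408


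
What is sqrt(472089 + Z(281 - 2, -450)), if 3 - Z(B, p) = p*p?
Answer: 2*sqrt(67398) ≈ 519.22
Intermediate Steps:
Z(B, p) = 3 - p**2 (Z(B, p) = 3 - p*p = 3 - p**2)
sqrt(472089 + Z(281 - 2, -450)) = sqrt(472089 + (3 - 1*(-450)**2)) = sqrt(472089 + (3 - 1*202500)) = sqrt(472089 + (3 - 202500)) = sqrt(472089 - 202497) = sqrt(269592) = 2*sqrt(67398)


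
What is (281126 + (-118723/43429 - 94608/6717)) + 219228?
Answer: 48651552188233/97237531 ≈ 5.0034e+5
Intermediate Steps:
(281126 + (-118723/43429 - 94608/6717)) + 219228 = (281126 + (-118723*1/43429 - 94608*1/6717)) + 219228 = (281126 + (-118723/43429 - 31536/2239)) + 219228 = (281126 - 1635397741/97237531) + 219228 = 27334362742165/97237531 + 219228 = 48651552188233/97237531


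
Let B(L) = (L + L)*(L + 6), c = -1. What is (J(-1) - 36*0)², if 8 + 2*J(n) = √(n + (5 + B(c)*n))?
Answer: (8 - √14)²/4 ≈ 4.5334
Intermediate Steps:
B(L) = 2*L*(6 + L) (B(L) = (2*L)*(6 + L) = 2*L*(6 + L))
J(n) = -4 + √(5 - 9*n)/2 (J(n) = -4 + √(n + (5 + (2*(-1)*(6 - 1))*n))/2 = -4 + √(n + (5 + (2*(-1)*5)*n))/2 = -4 + √(n + (5 - 10*n))/2 = -4 + √(5 - 9*n)/2)
(J(-1) - 36*0)² = ((-4 + √(5 - 9*(-1))/2) - 36*0)² = ((-4 + √(5 + 9)/2) + 0)² = ((-4 + √14/2) + 0)² = (-4 + √14/2)²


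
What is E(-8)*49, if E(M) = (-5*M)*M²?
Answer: 125440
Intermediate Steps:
E(M) = -5*M³
E(-8)*49 = -5*(-8)³*49 = -5*(-512)*49 = 2560*49 = 125440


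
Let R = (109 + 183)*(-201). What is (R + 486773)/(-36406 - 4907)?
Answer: -428081/41313 ≈ -10.362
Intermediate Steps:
R = -58692 (R = 292*(-201) = -58692)
(R + 486773)/(-36406 - 4907) = (-58692 + 486773)/(-36406 - 4907) = 428081/(-41313) = 428081*(-1/41313) = -428081/41313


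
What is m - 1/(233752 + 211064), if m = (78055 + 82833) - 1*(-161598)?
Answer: 143446932575/444816 ≈ 3.2249e+5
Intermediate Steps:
m = 322486 (m = 160888 + 161598 = 322486)
m - 1/(233752 + 211064) = 322486 - 1/(233752 + 211064) = 322486 - 1/444816 = 143446932575/444816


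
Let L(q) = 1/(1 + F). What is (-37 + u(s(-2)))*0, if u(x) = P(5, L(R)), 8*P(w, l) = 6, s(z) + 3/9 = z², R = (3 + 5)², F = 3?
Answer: 0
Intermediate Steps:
R = 64 (R = 8² = 64)
s(z) = -⅓ + z²
L(q) = ¼ (L(q) = 1/(1 + 3) = 1/4 = ¼)
P(w, l) = ¾ (P(w, l) = (⅛)*6 = ¾)
u(x) = ¾
(-37 + u(s(-2)))*0 = (-37 + ¾)*0 = -145/4*0 = 0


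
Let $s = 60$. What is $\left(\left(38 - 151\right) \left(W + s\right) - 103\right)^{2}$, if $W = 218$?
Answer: $993321289$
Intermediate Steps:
$\left(\left(38 - 151\right) \left(W + s\right) - 103\right)^{2} = \left(\left(38 - 151\right) \left(218 + 60\right) - 103\right)^{2} = \left(\left(-113\right) 278 - 103\right)^{2} = \left(-31414 - 103\right)^{2} = \left(-31517\right)^{2} = 993321289$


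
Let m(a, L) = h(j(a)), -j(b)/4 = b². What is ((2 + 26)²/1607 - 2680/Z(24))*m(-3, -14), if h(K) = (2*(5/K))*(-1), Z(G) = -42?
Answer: 5424610/303723 ≈ 17.860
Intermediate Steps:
j(b) = -4*b²
h(K) = -10/K (h(K) = (10/K)*(-1) = -10/K)
m(a, L) = 5/(2*a²) (m(a, L) = -10*(-1/(4*a²)) = -(-5)/(2*a²) = 5/(2*a²))
((2 + 26)²/1607 - 2680/Z(24))*m(-3, -14) = ((2 + 26)²/1607 - 2680/(-42))*((5/2)/(-3)²) = (28²*(1/1607) - 2680*(-1/42))*((5/2)*(⅑)) = (784*(1/1607) + 1340/21)*(5/18) = (784/1607 + 1340/21)*(5/18) = (2169844/33747)*(5/18) = 5424610/303723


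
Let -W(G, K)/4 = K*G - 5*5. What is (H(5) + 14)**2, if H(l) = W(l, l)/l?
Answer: 196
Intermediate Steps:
W(G, K) = 100 - 4*G*K (W(G, K) = -4*(K*G - 5*5) = -4*(G*K - 25) = -4*(-25 + G*K) = 100 - 4*G*K)
H(l) = (100 - 4*l**2)/l (H(l) = (100 - 4*l*l)/l = (100 - 4*l**2)/l)
(H(5) + 14)**2 = ((-4*5 + 100/5) + 14)**2 = ((-20 + 100*(1/5)) + 14)**2 = ((-20 + 20) + 14)**2 = (0 + 14)**2 = 14**2 = 196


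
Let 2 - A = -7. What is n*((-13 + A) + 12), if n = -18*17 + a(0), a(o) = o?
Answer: -2448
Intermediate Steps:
A = 9 (A = 2 - 1*(-7) = 2 + 7 = 9)
n = -306 (n = -18*17 + 0 = -306 + 0 = -306)
n*((-13 + A) + 12) = -306*((-13 + 9) + 12) = -306*(-4 + 12) = -306*8 = -2448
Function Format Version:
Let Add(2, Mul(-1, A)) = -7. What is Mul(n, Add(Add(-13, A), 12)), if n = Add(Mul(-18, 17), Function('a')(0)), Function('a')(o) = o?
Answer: -2448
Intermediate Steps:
A = 9 (A = Add(2, Mul(-1, -7)) = Add(2, 7) = 9)
n = -306 (n = Add(Mul(-18, 17), 0) = Add(-306, 0) = -306)
Mul(n, Add(Add(-13, A), 12)) = Mul(-306, Add(Add(-13, 9), 12)) = Mul(-306, Add(-4, 12)) = Mul(-306, 8) = -2448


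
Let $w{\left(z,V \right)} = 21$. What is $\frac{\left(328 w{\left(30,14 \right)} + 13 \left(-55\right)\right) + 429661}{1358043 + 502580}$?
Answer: $\frac{435834}{1860623} \approx 0.23424$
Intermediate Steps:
$\frac{\left(328 w{\left(30,14 \right)} + 13 \left(-55\right)\right) + 429661}{1358043 + 502580} = \frac{\left(328 \cdot 21 + 13 \left(-55\right)\right) + 429661}{1358043 + 502580} = \frac{\left(6888 - 715\right) + 429661}{1860623} = \left(6173 + 429661\right) \frac{1}{1860623} = 435834 \cdot \frac{1}{1860623} = \frac{435834}{1860623}$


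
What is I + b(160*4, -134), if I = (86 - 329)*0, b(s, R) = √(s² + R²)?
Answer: 2*√106889 ≈ 653.88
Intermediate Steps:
b(s, R) = √(R² + s²)
I = 0 (I = -243*0 = 0)
I + b(160*4, -134) = 0 + √((-134)² + (160*4)²) = 0 + √(17956 + 640²) = 0 + √(17956 + 409600) = 0 + √427556 = 0 + 2*√106889 = 2*√106889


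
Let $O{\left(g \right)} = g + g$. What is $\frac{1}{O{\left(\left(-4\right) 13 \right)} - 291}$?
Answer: $- \frac{1}{395} \approx -0.0025316$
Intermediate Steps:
$O{\left(g \right)} = 2 g$
$\frac{1}{O{\left(\left(-4\right) 13 \right)} - 291} = \frac{1}{2 \left(\left(-4\right) 13\right) - 291} = \frac{1}{2 \left(-52\right) - 291} = \frac{1}{-104 - 291} = \frac{1}{-395} = - \frac{1}{395}$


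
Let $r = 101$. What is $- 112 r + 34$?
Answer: $-11278$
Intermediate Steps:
$- 112 r + 34 = \left(-112\right) 101 + 34 = -11312 + 34 = -11278$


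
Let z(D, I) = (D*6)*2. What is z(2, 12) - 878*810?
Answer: -711156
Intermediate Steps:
z(D, I) = 12*D (z(D, I) = (6*D)*2 = 12*D)
z(2, 12) - 878*810 = 12*2 - 878*810 = 24 - 711180 = -711156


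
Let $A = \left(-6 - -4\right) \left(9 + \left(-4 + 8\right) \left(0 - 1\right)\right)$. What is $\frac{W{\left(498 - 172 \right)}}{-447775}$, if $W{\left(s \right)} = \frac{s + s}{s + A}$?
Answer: $- \frac{163}{35374225} \approx -4.6079 \cdot 10^{-6}$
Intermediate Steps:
$A = -10$ ($A = \left(-6 + 4\right) \left(9 + 4 \left(-1\right)\right) = - 2 \left(9 - 4\right) = \left(-2\right) 5 = -10$)
$W{\left(s \right)} = \frac{2 s}{-10 + s}$ ($W{\left(s \right)} = \frac{s + s}{s - 10} = \frac{2 s}{-10 + s}$)
$\frac{W{\left(498 - 172 \right)}}{-447775} = \frac{2 \left(498 - 172\right) \frac{1}{-10 + \left(498 - 172\right)}}{-447775} = 2 \cdot 326 \frac{1}{-10 + 326} \left(- \frac{1}{447775}\right) = 2 \cdot 326 \cdot \frac{1}{316} \left(- \frac{1}{447775}\right) = \frac{163}{79} \left(- \frac{1}{447775}\right) = - \frac{163}{35374225}$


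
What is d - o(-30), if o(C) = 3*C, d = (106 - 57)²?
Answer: 2491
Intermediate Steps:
d = 2401 (d = 49² = 2401)
d - o(-30) = 2401 - 3*(-30) = 2401 - 1*(-90) = 2401 + 90 = 2491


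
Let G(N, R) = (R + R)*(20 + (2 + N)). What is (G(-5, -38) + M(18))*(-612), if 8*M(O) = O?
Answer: 789327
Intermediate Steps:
M(O) = O/8
G(N, R) = 2*R*(22 + N) (G(N, R) = (2*R)*(22 + N) = 2*R*(22 + N))
(G(-5, -38) + M(18))*(-612) = (2*(-38)*(22 - 5) + (⅛)*18)*(-612) = (2*(-38)*17 + 9/4)*(-612) = (-1292 + 9/4)*(-612) = -5159/4*(-612) = 789327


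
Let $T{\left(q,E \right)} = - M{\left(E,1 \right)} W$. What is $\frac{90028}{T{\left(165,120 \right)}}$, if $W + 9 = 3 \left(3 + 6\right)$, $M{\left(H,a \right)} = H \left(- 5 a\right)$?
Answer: $\frac{22507}{2700} \approx 8.3359$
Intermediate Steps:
$M{\left(H,a \right)} = - 5 H a$
$W = 18$ ($W = -9 + 3 \left(3 + 6\right) = -9 + 3 \cdot 9 = -9 + 27 = 18$)
$T{\left(q,E \right)} = 90 E$ ($T{\left(q,E \right)} = - \left(-5\right) E 1 \cdot 18 = - \left(-5\right) E 18 = 5 E 18 = 90 E$)
$\frac{90028}{T{\left(165,120 \right)}} = \frac{90028}{90 \cdot 120} = \frac{90028}{10800} = 90028 \cdot \frac{1}{10800} = \frac{22507}{2700}$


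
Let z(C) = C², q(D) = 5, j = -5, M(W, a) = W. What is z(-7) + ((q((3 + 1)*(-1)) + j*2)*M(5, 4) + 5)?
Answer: 29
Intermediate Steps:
z(-7) + ((q((3 + 1)*(-1)) + j*2)*M(5, 4) + 5) = (-7)² + ((5 - 5*2)*5 + 5) = 49 + ((5 - 10)*5 + 5) = 49 + (-5*5 + 5) = 49 + (-25 + 5) = 49 - 20 = 29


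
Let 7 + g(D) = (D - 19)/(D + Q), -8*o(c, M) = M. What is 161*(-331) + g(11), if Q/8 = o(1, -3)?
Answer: -373090/7 ≈ -53299.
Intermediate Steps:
o(c, M) = -M/8
Q = 3 (Q = 8*(-⅛*(-3)) = 8*(3/8) = 3)
g(D) = -7 + (-19 + D)/(3 + D) (g(D) = -7 + (D - 19)/(D + 3) = -7 + (-19 + D)/(3 + D))
161*(-331) + g(11) = 161*(-331) + 2*(-20 - 3*11)/(3 + 11) = -53291 + 2*(-20 - 33)/14 = -53291 + 2*(1/14)*(-53) = -53291 - 53/7 = -373090/7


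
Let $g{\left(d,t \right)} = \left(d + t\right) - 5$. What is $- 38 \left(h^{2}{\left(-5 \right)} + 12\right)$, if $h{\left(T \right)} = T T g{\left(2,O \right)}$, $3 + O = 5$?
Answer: $-24206$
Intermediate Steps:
$O = 2$ ($O = -3 + 5 = 2$)
$g{\left(d,t \right)} = -5 + d + t$
$h{\left(T \right)} = - T^{2}$ ($h{\left(T \right)} = T T \left(-5 + 2 + 2\right) = T^{2} \left(-1\right) = - T^{2}$)
$- 38 \left(h^{2}{\left(-5 \right)} + 12\right) = - 38 \left(\left(- \left(-5\right)^{2}\right)^{2} + 12\right) = - 38 \left(\left(\left(-1\right) 25\right)^{2} + 12\right) = - 38 \left(\left(-25\right)^{2} + 12\right) = - 38 \left(625 + 12\right) = \left(-38\right) 637 = -24206$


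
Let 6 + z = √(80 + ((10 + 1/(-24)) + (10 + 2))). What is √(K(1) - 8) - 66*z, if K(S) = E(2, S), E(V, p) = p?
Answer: 396 - 11*√14682/2 + I*√7 ≈ -270.43 + 2.6458*I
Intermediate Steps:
K(S) = S
z = -6 + √14682/12 (z = -6 + √(80 + ((10 + 1/(-24)) + (10 + 2))) = -6 + √(80 + ((10 - 1/24) + 12)) = -6 + √(80 + (239/24 + 12)) = -6 + √(80 + 527/24) = -6 + √(2447/24) = -6 + √14682/12 ≈ 4.0974)
√(K(1) - 8) - 66*z = √(1 - 8) - 66*(-6 + √14682/12) = √(-7) + (396 - 11*√14682/2) = I*√7 + (396 - 11*√14682/2) = 396 - 11*√14682/2 + I*√7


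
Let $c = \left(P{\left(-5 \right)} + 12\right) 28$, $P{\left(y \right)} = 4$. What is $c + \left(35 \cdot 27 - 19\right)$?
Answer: $1374$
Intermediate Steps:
$c = 448$ ($c = \left(4 + 12\right) 28 = 16 \cdot 28 = 448$)
$c + \left(35 \cdot 27 - 19\right) = 448 + \left(35 \cdot 27 - 19\right) = 448 + \left(945 - 19\right) = 448 + 926 = 1374$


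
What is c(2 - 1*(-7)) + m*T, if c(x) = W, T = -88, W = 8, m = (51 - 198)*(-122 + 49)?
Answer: -944320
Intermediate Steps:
m = 10731 (m = -147*(-73) = 10731)
c(x) = 8
c(2 - 1*(-7)) + m*T = 8 + 10731*(-88) = 8 - 944328 = -944320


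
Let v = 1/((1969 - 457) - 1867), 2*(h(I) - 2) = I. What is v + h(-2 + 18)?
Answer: 3549/355 ≈ 9.9972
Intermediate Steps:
h(I) = 2 + I/2
v = -1/355 (v = 1/(1512 - 1867) = 1/(-355) = -1/355 ≈ -0.0028169)
v + h(-2 + 18) = -1/355 + (2 + (-2 + 18)/2) = -1/355 + (2 + (½)*16) = -1/355 + (2 + 8) = -1/355 + 10 = 3549/355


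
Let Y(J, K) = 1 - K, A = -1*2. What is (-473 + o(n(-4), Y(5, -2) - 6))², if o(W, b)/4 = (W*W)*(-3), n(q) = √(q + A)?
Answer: 160801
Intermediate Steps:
A = -2
n(q) = √(-2 + q) (n(q) = √(q - 2) = √(-2 + q))
o(W, b) = -12*W² (o(W, b) = 4*((W*W)*(-3)) = 4*(W²*(-3)) = 4*(-3*W²) = -12*W²)
(-473 + o(n(-4), Y(5, -2) - 6))² = (-473 - 12*(√(-2 - 4))²)² = (-473 - 12*(√(-6))²)² = (-473 - 12*(I*√6)²)² = (-473 - 12*(-6))² = (-473 + 72)² = (-401)² = 160801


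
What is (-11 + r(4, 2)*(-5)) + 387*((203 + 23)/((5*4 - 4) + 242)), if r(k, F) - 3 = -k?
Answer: 333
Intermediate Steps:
r(k, F) = 3 - k
(-11 + r(4, 2)*(-5)) + 387*((203 + 23)/((5*4 - 4) + 242)) = (-11 + (3 - 1*4)*(-5)) + 387*((203 + 23)/((5*4 - 4) + 242)) = (-11 + (3 - 4)*(-5)) + 387*(226/((20 - 4) + 242)) = (-11 - 1*(-5)) + 387*(226/(16 + 242)) = (-11 + 5) + 387*(226/258) = -6 + 387*(226*(1/258)) = -6 + 387*(113/129) = -6 + 339 = 333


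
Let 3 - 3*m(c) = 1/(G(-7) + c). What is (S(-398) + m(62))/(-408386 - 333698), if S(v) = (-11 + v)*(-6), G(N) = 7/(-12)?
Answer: -1809331/546915908 ≈ -0.0033082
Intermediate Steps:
G(N) = -7/12 (G(N) = 7*(-1/12) = -7/12)
S(v) = 66 - 6*v
m(c) = 1 - 1/(3*(-7/12 + c))
(S(-398) + m(62))/(-408386 - 333698) = ((66 - 6*(-398)) + (-11 + 12*62)/(-7 + 12*62))/(-408386 - 333698) = ((66 + 2388) + (-11 + 744)/(-7 + 744))/(-742084) = (2454 + 733/737)*(-1/742084) = (1809331/737)*(-1/742084) = -1809331/546915908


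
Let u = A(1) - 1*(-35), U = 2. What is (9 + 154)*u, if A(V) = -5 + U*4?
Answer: 6194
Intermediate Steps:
A(V) = 3 (A(V) = -5 + 2*4 = -5 + 8 = 3)
u = 38 (u = 3 - 1*(-35) = 3 + 35 = 38)
(9 + 154)*u = (9 + 154)*38 = 163*38 = 6194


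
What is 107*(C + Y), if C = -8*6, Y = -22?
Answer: -7490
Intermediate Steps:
C = -48
107*(C + Y) = 107*(-48 - 22) = 107*(-70) = -7490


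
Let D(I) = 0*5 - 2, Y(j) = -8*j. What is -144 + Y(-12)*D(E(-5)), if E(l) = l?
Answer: -336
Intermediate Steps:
D(I) = -2 (D(I) = 0 - 2 = -2)
-144 + Y(-12)*D(E(-5)) = -144 - 8*(-12)*(-2) = -144 + 96*(-2) = -144 - 192 = -336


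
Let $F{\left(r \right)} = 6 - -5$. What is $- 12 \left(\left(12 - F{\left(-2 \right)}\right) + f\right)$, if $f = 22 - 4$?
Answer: $-228$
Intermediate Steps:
$F{\left(r \right)} = 11$ ($F{\left(r \right)} = 6 + 5 = 11$)
$f = 18$ ($f = 22 - 4 = 18$)
$- 12 \left(\left(12 - F{\left(-2 \right)}\right) + f\right) = - 12 \left(\left(12 - 11\right) + 18\right) = - 12 \left(1 + 18\right) = \left(-12\right) 19 = -228$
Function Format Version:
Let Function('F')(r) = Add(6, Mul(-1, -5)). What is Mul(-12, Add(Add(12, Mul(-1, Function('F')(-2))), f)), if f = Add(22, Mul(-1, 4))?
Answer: -228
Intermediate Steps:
Function('F')(r) = 11 (Function('F')(r) = Add(6, 5) = 11)
f = 18 (f = Add(22, -4) = 18)
Mul(-12, Add(Add(12, Mul(-1, Function('F')(-2))), f)) = Mul(-12, Add(Add(12, Mul(-1, 11)), 18)) = Mul(-12, Add(Add(12, -11), 18)) = Mul(-12, Add(1, 18)) = Mul(-12, 19) = -228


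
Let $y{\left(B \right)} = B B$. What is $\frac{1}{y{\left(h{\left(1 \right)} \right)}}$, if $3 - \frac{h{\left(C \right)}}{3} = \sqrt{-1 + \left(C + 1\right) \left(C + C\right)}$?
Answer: $\frac{1}{9 \left(3 - \sqrt{3}\right)^{2}} \approx 0.069112$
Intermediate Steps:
$h{\left(C \right)} = 9 - 3 \sqrt{-1 + 2 C \left(1 + C\right)}$ ($h{\left(C \right)} = 9 - 3 \sqrt{-1 + \left(C + 1\right) \left(C + C\right)} = 9 - 3 \sqrt{-1 + \left(1 + C\right) 2 C} = 9 - 3 \sqrt{-1 + 2 C \left(1 + C\right)}$)
$y{\left(B \right)} = B^{2}$
$\frac{1}{y{\left(h{\left(1 \right)} \right)}} = \frac{1}{\left(9 - 3 \sqrt{-1 + 2 \cdot 1 + 2 \cdot 1^{2}}\right)^{2}} = \frac{1}{\left(9 - 3 \sqrt{-1 + 2 + 2 \cdot 1}\right)^{2}} = \frac{1}{\left(9 - 3 \sqrt{-1 + 2 + 2}\right)^{2}} = \frac{1}{\left(9 - 3 \sqrt{3}\right)^{2}}$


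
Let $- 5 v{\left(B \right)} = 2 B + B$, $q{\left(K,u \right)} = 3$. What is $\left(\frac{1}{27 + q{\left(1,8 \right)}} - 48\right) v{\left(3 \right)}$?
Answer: $\frac{4317}{50} \approx 86.34$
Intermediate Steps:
$v{\left(B \right)} = - \frac{3 B}{5}$ ($v{\left(B \right)} = - \frac{2 B + B}{5} = - \frac{3 B}{5}$)
$\left(\frac{1}{27 + q{\left(1,8 \right)}} - 48\right) v{\left(3 \right)} = \left(\frac{1}{27 + 3} - 48\right) \left(\left(- \frac{3}{5}\right) 3\right) = \left(\frac{1}{30} - 48\right) \left(- \frac{9}{5}\right) = \left(- \frac{1439}{30}\right) \left(- \frac{9}{5}\right) = \frac{4317}{50}$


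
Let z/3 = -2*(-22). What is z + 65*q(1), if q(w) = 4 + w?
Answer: 457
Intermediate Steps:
z = 132 (z = 3*(-2*(-22)) = 3*44 = 132)
z + 65*q(1) = 132 + 65*(4 + 1) = 132 + 65*5 = 132 + 325 = 457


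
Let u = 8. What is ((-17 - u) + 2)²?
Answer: 529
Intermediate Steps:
((-17 - u) + 2)² = ((-17 - 1*8) + 2)² = ((-17 - 8) + 2)² = (-25 + 2)² = (-23)² = 529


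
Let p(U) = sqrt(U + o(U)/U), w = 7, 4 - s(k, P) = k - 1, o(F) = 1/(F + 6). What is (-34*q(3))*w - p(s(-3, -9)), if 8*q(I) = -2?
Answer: 119/2 - sqrt(6279)/28 ≈ 56.670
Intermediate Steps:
o(F) = 1/(6 + F)
s(k, P) = 5 - k (s(k, P) = 4 - (k - 1) = 4 - (-1 + k) = 4 + (1 - k) = 5 - k)
q(I) = -1/4 (q(I) = (1/8)*(-2) = -1/4)
p(U) = sqrt(U + 1/(U*(6 + U))) (p(U) = sqrt(U + 1/((6 + U)*U)) = sqrt(U + 1/(U*(6 + U))))
(-34*q(3))*w - p(s(-3, -9)) = -34*(-1/4)*7 - sqrt((1 + (5 - 1*(-3))**2*(6 + (5 - 1*(-3))))/((5 - 1*(-3))*(6 + (5 - 1*(-3))))) = (17/2)*7 - sqrt((1 + (5 + 3)**2*(6 + (5 + 3)))/((5 + 3)*(6 + (5 + 3)))) = 119/2 - sqrt((1 + 8**2*(6 + 8))/(8*(6 + 8))) = 119/2 - sqrt((1/8)*(1 + 64*14)/14) = 119/2 - sqrt((1/8)*(1/14)*(1 + 896)) = 119/2 - sqrt((1/8)*(1/14)*897) = 119/2 - sqrt(897/112) = 119/2 - sqrt(6279)/28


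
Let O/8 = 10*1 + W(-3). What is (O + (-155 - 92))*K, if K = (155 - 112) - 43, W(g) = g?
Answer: 0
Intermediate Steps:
O = 56 (O = 8*(10*1 - 3) = 8*(10 - 3) = 8*7 = 56)
K = 0 (K = 43 - 43 = 0)
(O + (-155 - 92))*K = (56 + (-155 - 92))*0 = (56 - 247)*0 = -191*0 = 0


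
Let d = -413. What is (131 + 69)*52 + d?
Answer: 9987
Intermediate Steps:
(131 + 69)*52 + d = (131 + 69)*52 - 413 = 200*52 - 413 = 10400 - 413 = 9987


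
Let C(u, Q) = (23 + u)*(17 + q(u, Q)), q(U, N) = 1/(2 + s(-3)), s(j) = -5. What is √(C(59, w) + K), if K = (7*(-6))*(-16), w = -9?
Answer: 2*√4587/3 ≈ 45.152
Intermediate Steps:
q(U, N) = -⅓ (q(U, N) = 1/(2 - 5) = 1/(-3) = -⅓)
C(u, Q) = 1150/3 + 50*u/3 (C(u, Q) = (23 + u)*(17 - ⅓) = (23 + u)*(50/3) = 1150/3 + 50*u/3)
K = 672 (K = -42*(-16) = 672)
√(C(59, w) + K) = √((1150/3 + (50/3)*59) + 672) = √((1150/3 + 2950/3) + 672) = √(4100/3 + 672) = √(6116/3) = 2*√4587/3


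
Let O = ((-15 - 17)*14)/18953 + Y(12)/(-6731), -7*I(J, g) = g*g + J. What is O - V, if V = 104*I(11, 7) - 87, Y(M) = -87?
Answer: 873735465868/893008501 ≈ 978.42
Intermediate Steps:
I(J, g) = -J/7 - g²/7 (I(J, g) = -(g*g + J)/7 = -(g² + J)/7 = -(J + g²)/7 = -J/7 - g²/7)
O = -1366577/127572643 (O = ((-15 - 17)*14)/18953 - 87/(-6731) = -32*14*(1/18953) - 87*(-1/6731) = -448*1/18953 + 87/6731 = -448/18953 + 87/6731 = -1366577/127572643 ≈ -0.010712)
V = -6849/7 (V = 104*(-⅐*11 - ⅐*7²) - 87 = 104*(-11/7 - ⅐*49) - 87 = 104*(-11/7 - 7) - 87 = 104*(-60/7) - 87 = -6240/7 - 87 = -6849/7 ≈ -978.43)
O - V = -1366577/127572643 - 1*(-6849/7) = -1366577/127572643 + 6849/7 = 873735465868/893008501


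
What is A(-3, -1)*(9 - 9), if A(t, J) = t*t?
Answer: 0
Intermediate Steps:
A(t, J) = t²
A(-3, -1)*(9 - 9) = (-3)²*(9 - 9) = 9*0 = 0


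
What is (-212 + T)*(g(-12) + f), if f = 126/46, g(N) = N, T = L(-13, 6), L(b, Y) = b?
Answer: 47925/23 ≈ 2083.7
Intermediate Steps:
T = -13
f = 63/23 (f = 126*(1/46) = 63/23 ≈ 2.7391)
(-212 + T)*(g(-12) + f) = (-212 - 13)*(-12 + 63/23) = -225*(-213/23) = 47925/23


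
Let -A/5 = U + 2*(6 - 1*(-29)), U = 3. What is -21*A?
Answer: 7665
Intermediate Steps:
A = -365 (A = -5*(3 + 2*(6 - 1*(-29))) = -5*(3 + 2*(6 + 29)) = -5*(3 + 2*35) = -5*(3 + 70) = -5*73 = -365)
-21*A = -21*(-365) = 7665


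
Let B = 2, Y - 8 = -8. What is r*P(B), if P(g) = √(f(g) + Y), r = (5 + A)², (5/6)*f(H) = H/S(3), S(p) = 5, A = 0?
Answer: 10*√3 ≈ 17.320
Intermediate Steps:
f(H) = 6*H/25 (f(H) = 6*(H/5)/5 = 6*H/25)
Y = 0 (Y = 8 - 8 = 0)
r = 25 (r = (5 + 0)² = 5² = 25)
P(g) = √6*√g/5 (P(g) = √(6*g/25 + 0) = √(6*g/25) = √6*√g/5)
r*P(B) = 25*(√6*√2/5) = 25*(2*√3/5) = 10*√3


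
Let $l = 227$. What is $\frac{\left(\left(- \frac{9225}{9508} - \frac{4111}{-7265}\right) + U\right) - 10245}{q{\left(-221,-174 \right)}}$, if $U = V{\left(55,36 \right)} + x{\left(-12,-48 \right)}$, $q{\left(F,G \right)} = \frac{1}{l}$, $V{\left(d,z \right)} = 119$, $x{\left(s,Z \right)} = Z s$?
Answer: $- \frac{149751923434799}{69075620} \approx -2.1679 \cdot 10^{6}$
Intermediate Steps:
$q{\left(F,G \right)} = \frac{1}{227}$
$U = 695$ ($U = 119 - -576 = 119 + 576 = 695$)
$\frac{\left(\left(- \frac{9225}{9508} - \frac{4111}{-7265}\right) + U\right) - 10245}{q{\left(-221,-174 \right)}} = \left(\left(\left(- \frac{9225}{9508} - \frac{4111}{-7265}\right) + 695\right) - 10245\right) \frac{1}{\frac{1}{227}} = \left(\left(\left(\left(-9225\right) \frac{1}{9508} - - \frac{4111}{7265}\right) + 695\right) - 10245\right) 227 = \left(\left(\left(- \frac{9225}{9508} + \frac{4111}{7265}\right) + 695\right) - 10245\right) 227 = \left(\left(- \frac{27932237}{69075620} + 695\right) - 10245\right) 227 = \left(\frac{47979623663}{69075620} - 10245\right) 227 = \left(- \frac{659700103237}{69075620}\right) 227 = - \frac{149751923434799}{69075620}$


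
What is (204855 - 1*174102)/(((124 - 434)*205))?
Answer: -30753/63550 ≈ -0.48392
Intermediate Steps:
(204855 - 1*174102)/(((124 - 434)*205)) = (204855 - 174102)/((-310*205)) = 30753/(-63550) = 30753*(-1/63550) = -30753/63550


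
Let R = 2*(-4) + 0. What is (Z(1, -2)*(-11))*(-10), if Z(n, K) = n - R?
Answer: 990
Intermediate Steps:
R = -8 (R = -8 + 0 = -8)
Z(n, K) = 8 + n (Z(n, K) = n - 1*(-8) = n + 8 = 8 + n)
(Z(1, -2)*(-11))*(-10) = ((8 + 1)*(-11))*(-10) = (9*(-11))*(-10) = -99*(-10) = 990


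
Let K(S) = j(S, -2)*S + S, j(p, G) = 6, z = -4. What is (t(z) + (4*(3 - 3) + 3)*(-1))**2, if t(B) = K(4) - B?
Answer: 841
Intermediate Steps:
K(S) = 7*S (K(S) = 6*S + S = 7*S)
t(B) = 28 - B (t(B) = 7*4 - B = 28 - B)
(t(z) + (4*(3 - 3) + 3)*(-1))**2 = ((28 - 1*(-4)) + (4*(3 - 3) + 3)*(-1))**2 = ((28 + 4) + (4*0 + 3)*(-1))**2 = (32 + (0 + 3)*(-1))**2 = (32 + 3*(-1))**2 = (32 - 3)**2 = 29**2 = 841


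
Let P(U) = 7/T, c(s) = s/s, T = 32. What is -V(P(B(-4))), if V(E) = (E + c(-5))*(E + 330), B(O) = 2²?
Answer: -412113/1024 ≈ -402.45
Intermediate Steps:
c(s) = 1
B(O) = 4
P(U) = 7/32
V(E) = (1 + E)*(330 + E) (V(E) = (E + 1)*(E + 330) = (1 + E)*(330 + E))
-V(P(B(-4))) = -(330 + (7/32)² + 331*(7/32)) = -(330 + 49/1024 + 2317/32) = -1*412113/1024 = -412113/1024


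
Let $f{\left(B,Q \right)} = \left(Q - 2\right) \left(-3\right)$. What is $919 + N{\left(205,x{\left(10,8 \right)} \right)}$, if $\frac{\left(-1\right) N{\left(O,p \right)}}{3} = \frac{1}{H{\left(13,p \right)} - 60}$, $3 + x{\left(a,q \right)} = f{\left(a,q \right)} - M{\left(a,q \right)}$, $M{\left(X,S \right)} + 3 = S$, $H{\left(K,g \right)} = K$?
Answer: $\frac{43196}{47} \approx 919.06$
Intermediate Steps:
$f{\left(B,Q \right)} = 6 - 3 Q$ ($f{\left(B,Q \right)} = \left(-2 + Q\right) \left(-3\right) = 6 - 3 Q$)
$M{\left(X,S \right)} = -3 + S$
$x{\left(a,q \right)} = 6 - 4 q$ ($x{\left(a,q \right)} = -3 - \left(-9 + 4 q\right) = 6 - 4 q$)
$N{\left(O,p \right)} = \frac{3}{47}$ ($N{\left(O,p \right)} = - \frac{3}{13 - 60} = - \frac{3}{-47} = \left(-3\right) \left(- \frac{1}{47}\right) = \frac{3}{47}$)
$919 + N{\left(205,x{\left(10,8 \right)} \right)} = 919 + \frac{3}{47} = \frac{43196}{47}$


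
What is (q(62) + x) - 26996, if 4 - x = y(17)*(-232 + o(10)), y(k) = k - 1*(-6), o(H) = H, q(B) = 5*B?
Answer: -21576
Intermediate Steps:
y(k) = 6 + k (y(k) = k + 6 = 6 + k)
x = 5110 (x = 4 - (6 + 17)*(-232 + 10) = 4 - 23*(-222) = 4 - 1*(-5106) = 4 + 5106 = 5110)
(q(62) + x) - 26996 = (5*62 + 5110) - 26996 = (310 + 5110) - 26996 = 5420 - 26996 = -21576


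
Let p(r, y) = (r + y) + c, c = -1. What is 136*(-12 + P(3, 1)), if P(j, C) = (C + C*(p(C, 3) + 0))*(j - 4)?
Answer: -2176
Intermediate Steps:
p(r, y) = -1 + r + y (p(r, y) = (r + y) - 1 = -1 + r + y)
P(j, C) = (-4 + j)*(C + C*(2 + C)) (P(j, C) = (C + C*((-1 + C + 3) + 0))*(j - 4) = (C + C*((2 + C) + 0))*(-4 + j) = (C + C*(2 + C))*(-4 + j) = (-4 + j)*(C + C*(2 + C)))
136*(-12 + P(3, 1)) = 136*(-12 + 1*(-12 + 3 - 4*1 + 3*(2 + 1))) = 136*(-12 + 1*(-12 + 3 - 4 + 3*3)) = 136*(-12 + 1*(-12 + 3 - 4 + 9)) = 136*(-12 + 1*(-4)) = 136*(-12 - 4) = 136*(-16) = -2176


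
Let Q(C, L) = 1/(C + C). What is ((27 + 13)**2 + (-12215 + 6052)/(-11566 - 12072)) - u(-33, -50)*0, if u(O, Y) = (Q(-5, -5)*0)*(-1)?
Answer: 37826963/23638 ≈ 1600.3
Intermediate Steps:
Q(C, L) = 1/(2*C)
u(O, Y) = 0 (u(O, Y) = (((1/2)/(-5))*0)*(-1) = (((1/2)*(-1/5))*0)*(-1) = -1/10*0*(-1) = 0*(-1) = 0)
((27 + 13)**2 + (-12215 + 6052)/(-11566 - 12072)) - u(-33, -50)*0 = ((27 + 13)**2 + (-12215 + 6052)/(-11566 - 12072)) - 0*0 = (40**2 - 6163/(-23638)) - 1*0 = (1600 - 6163*(-1/23638)) + 0 = (1600 + 6163/23638) + 0 = 37826963/23638 + 0 = 37826963/23638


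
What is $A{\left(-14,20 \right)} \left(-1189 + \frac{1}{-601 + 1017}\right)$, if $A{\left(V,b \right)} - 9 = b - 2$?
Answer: $- \frac{13354821}{416} \approx -32103.0$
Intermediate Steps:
$A{\left(V,b \right)} = 7 + b$ ($A{\left(V,b \right)} = 9 + \left(b - 2\right) = 9 + \left(-2 + b\right) = 7 + b$)
$A{\left(-14,20 \right)} \left(-1189 + \frac{1}{-601 + 1017}\right) = \left(7 + 20\right) \left(-1189 + \frac{1}{-601 + 1017}\right) = 27 \left(-1189 + \frac{1}{416}\right) = 27 \left(- \frac{494623}{416}\right) = - \frac{13354821}{416}$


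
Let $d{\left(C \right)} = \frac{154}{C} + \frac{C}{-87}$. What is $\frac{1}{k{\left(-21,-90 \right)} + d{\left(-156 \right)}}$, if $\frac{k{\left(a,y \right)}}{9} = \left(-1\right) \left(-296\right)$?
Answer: $\frac{2262}{6027791} \approx 0.00037526$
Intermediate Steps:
$k{\left(a,y \right)} = 2664$ ($k{\left(a,y \right)} = 9 \left(\left(-1\right) \left(-296\right)\right) = 9 \cdot 296 = 2664$)
$d{\left(C \right)} = \frac{154}{C} - \frac{C}{87}$ ($d{\left(C \right)} = \frac{154}{C} + C \left(- \frac{1}{87}\right) = \frac{154}{C} - \frac{C}{87}$)
$\frac{1}{k{\left(-21,-90 \right)} + d{\left(-156 \right)}} = \frac{1}{2664 + \left(\frac{154}{-156} - - \frac{52}{29}\right)} = \frac{1}{2664 + \left(154 \left(- \frac{1}{156}\right) + \frac{52}{29}\right)} = \frac{1}{2664 + \left(- \frac{77}{78} + \frac{52}{29}\right)} = \frac{1}{2664 + \frac{1823}{2262}} = \frac{1}{\frac{6027791}{2262}} = \frac{2262}{6027791}$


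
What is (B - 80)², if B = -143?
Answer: 49729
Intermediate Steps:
(B - 80)² = (-143 - 80)² = (-223)² = 49729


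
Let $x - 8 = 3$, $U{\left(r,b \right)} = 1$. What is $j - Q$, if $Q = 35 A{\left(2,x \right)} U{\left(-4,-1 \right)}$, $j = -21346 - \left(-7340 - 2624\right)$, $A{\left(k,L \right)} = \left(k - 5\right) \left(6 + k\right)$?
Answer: $-10542$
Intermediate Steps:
$x = 11$ ($x = 8 + 3 = 11$)
$A{\left(k,L \right)} = \left(-5 + k\right) \left(6 + k\right)$
$j = -11382$ ($j = -21346 - -9964 = -21346 + 9964 = -11382$)
$Q = -840$ ($Q = 35 \left(-30 + 2 + 2^{2}\right) 1 = 35 \left(-30 + 2 + 4\right) 1 = 35 \left(-24\right) 1 = \left(-840\right) 1 = -840$)
$j - Q = -11382 - -840 = -11382 + 840 = -10542$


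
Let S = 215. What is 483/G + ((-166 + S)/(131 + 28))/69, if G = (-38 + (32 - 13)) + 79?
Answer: 1767311/219420 ≈ 8.0545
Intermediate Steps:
G = 60 (G = (-38 + 19) + 79 = -19 + 79 = 60)
483/G + ((-166 + S)/(131 + 28))/69 = 483/60 + ((-166 + 215)/(131 + 28))/69 = 483*(1/60) + (49/159)*(1/69) = 161/20 + (49*(1/159))*(1/69) = 161/20 + (49/159)*(1/69) = 161/20 + 49/10971 = 1767311/219420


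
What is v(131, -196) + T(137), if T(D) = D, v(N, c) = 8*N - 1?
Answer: 1184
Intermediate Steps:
v(N, c) = -1 + 8*N
v(131, -196) + T(137) = (-1 + 8*131) + 137 = (-1 + 1048) + 137 = 1047 + 137 = 1184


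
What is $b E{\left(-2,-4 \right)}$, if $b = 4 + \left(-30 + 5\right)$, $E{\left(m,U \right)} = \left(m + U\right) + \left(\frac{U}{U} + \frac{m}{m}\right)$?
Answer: $84$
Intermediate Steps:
$E{\left(m,U \right)} = 2 + U + m$ ($E{\left(m,U \right)} = \left(U + m\right) + \left(1 + 1\right) = \left(U + m\right) + 2 = 2 + U + m$)
$b = -21$ ($b = 4 - 25 = -21$)
$b E{\left(-2,-4 \right)} = - 21 \left(2 - 4 - 2\right) = \left(-21\right) \left(-4\right) = 84$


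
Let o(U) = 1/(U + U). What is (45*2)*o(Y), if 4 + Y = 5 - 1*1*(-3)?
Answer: 45/4 ≈ 11.250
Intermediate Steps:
Y = 4 (Y = -4 + (5 - 1*1*(-3)) = -4 + (5 - 1*(-3)) = -4 + (5 + 3) = -4 + 8 = 4)
o(U) = 1/(2*U)
(45*2)*o(Y) = (45*2)*((1/2)/4) = 90*((1/2)*(1/4)) = 90*(1/8) = 45/4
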